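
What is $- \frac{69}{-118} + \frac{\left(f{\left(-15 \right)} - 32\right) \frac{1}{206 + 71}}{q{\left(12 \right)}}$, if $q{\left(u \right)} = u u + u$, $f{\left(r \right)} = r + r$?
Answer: $\frac{371789}{637377} \approx 0.58331$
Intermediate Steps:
$f{\left(r \right)} = 2 r$
$q{\left(u \right)} = u + u^{2}$ ($q{\left(u \right)} = u^{2} + u = u + u^{2}$)
$- \frac{69}{-118} + \frac{\left(f{\left(-15 \right)} - 32\right) \frac{1}{206 + 71}}{q{\left(12 \right)}} = - \frac{69}{-118} + \frac{\left(2 \left(-15\right) - 32\right) \frac{1}{206 + 71}}{12 \left(1 + 12\right)} = \left(-69\right) \left(- \frac{1}{118}\right) + \frac{\left(-30 - 32\right) \frac{1}{277}}{12 \cdot 13} = \frac{69}{118} + \frac{\left(-62\right) \frac{1}{277}}{156} = \frac{69}{118} - \frac{31}{21606} = \frac{371789}{637377}$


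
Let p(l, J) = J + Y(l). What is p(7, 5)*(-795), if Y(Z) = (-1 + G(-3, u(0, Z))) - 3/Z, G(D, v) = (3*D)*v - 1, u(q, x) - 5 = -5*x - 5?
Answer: -1767285/7 ≈ -2.5247e+5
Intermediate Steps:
u(q, x) = -5*x (u(q, x) = 5 + (-5*x - 5) = 5 + (-5 - 5*x) = -5*x)
G(D, v) = -1 + 3*D*v (G(D, v) = 3*D*v - 1 = -1 + 3*D*v)
Y(Z) = -2 - 3/Z + 45*Z (Y(Z) = (-1 + (-1 + 3*(-3)*(-5*Z))) - 3/Z = (-1 + (-1 + 45*Z)) - 3/Z = (-2 + 45*Z) - 3/Z = -2 - 3/Z + 45*Z)
p(l, J) = -2 + J - 3/l + 45*l (p(l, J) = J + (-2 - 3/l + 45*l) = -2 + J - 3/l + 45*l)
p(7, 5)*(-795) = (-2 + 5 - 3/7 + 45*7)*(-795) = (-2 + 5 - 3*⅐ + 315)*(-795) = (-2 + 5 - 3/7 + 315)*(-795) = (2223/7)*(-795) = -1767285/7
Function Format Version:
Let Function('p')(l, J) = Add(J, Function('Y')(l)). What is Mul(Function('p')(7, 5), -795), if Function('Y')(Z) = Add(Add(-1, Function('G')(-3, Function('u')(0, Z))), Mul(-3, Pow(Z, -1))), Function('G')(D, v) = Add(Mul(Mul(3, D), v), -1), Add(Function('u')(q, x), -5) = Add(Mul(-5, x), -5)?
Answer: Rational(-1767285, 7) ≈ -2.5247e+5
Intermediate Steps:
Function('u')(q, x) = Mul(-5, x) (Function('u')(q, x) = Add(5, Add(Mul(-5, x), -5)) = Add(5, Add(-5, Mul(-5, x))) = Mul(-5, x))
Function('G')(D, v) = Add(-1, Mul(3, D, v)) (Function('G')(D, v) = Add(Mul(3, D, v), -1) = Add(-1, Mul(3, D, v)))
Function('Y')(Z) = Add(-2, Mul(-3, Pow(Z, -1)), Mul(45, Z)) (Function('Y')(Z) = Add(Add(-1, Add(-1, Mul(3, -3, Mul(-5, Z)))), Mul(-3, Pow(Z, -1))) = Add(Add(-1, Add(-1, Mul(45, Z))), Mul(-3, Pow(Z, -1))) = Add(Add(-2, Mul(45, Z)), Mul(-3, Pow(Z, -1))) = Add(-2, Mul(-3, Pow(Z, -1)), Mul(45, Z)))
Function('p')(l, J) = Add(-2, J, Mul(-3, Pow(l, -1)), Mul(45, l)) (Function('p')(l, J) = Add(J, Add(-2, Mul(-3, Pow(l, -1)), Mul(45, l))) = Add(-2, J, Mul(-3, Pow(l, -1)), Mul(45, l)))
Mul(Function('p')(7, 5), -795) = Mul(Add(-2, 5, Mul(-3, Pow(7, -1)), Mul(45, 7)), -795) = Mul(Add(-2, 5, Mul(-3, Rational(1, 7)), 315), -795) = Mul(Add(-2, 5, Rational(-3, 7), 315), -795) = Mul(Rational(2223, 7), -795) = Rational(-1767285, 7)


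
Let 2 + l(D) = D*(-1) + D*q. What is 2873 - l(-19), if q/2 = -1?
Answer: 2818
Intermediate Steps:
q = -2 (q = 2*(-1) = -2)
l(D) = -2 - 3*D (l(D) = -2 + (D*(-1) + D*(-2)) = -2 + (-D - 2*D) = -2 - 3*D)
2873 - l(-19) = 2873 - (-2 - 3*(-19)) = 2873 - (-2 + 57) = 2873 - 1*55 = 2873 - 55 = 2818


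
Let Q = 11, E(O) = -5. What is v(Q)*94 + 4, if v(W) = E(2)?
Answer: -466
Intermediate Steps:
v(W) = -5
v(Q)*94 + 4 = -5*94 + 4 = -470 + 4 = -466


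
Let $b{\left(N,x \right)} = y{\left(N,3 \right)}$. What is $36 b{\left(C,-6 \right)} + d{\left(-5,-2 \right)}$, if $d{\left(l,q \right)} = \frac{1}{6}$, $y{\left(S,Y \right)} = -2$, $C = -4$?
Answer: $- \frac{431}{6} \approx -71.833$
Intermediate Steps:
$b{\left(N,x \right)} = -2$
$d{\left(l,q \right)} = \frac{1}{6}$
$36 b{\left(C,-6 \right)} + d{\left(-5,-2 \right)} = 36 \left(-2\right) + \frac{1}{6} = -72 + \frac{1}{6} = - \frac{431}{6}$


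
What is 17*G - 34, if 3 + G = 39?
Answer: 578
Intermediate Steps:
G = 36 (G = -3 + 39 = 36)
17*G - 34 = 17*36 - 34 = 612 - 34 = 578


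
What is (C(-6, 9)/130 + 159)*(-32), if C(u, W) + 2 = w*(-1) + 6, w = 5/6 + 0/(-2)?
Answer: -992312/195 ≈ -5088.8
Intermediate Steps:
w = 5/6 (w = 5*(1/6) + 0*(-1/2) = 5/6 + 0 = 5/6 ≈ 0.83333)
C(u, W) = 19/6 (C(u, W) = -2 + ((5/6)*(-1) + 6) = -2 + (-5/6 + 6) = -2 + 31/6 = 19/6)
(C(-6, 9)/130 + 159)*(-32) = ((19/6)/130 + 159)*(-32) = ((19/6)*(1/130) + 159)*(-32) = (19/780 + 159)*(-32) = (124039/780)*(-32) = -992312/195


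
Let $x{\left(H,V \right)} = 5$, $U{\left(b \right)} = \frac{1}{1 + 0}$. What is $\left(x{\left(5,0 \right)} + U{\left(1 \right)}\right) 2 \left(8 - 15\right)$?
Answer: $-84$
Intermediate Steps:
$U{\left(b \right)} = 1$ ($U{\left(b \right)} = 1^{-1} = 1$)
$\left(x{\left(5,0 \right)} + U{\left(1 \right)}\right) 2 \left(8 - 15\right) = \left(5 + 1\right) 2 \left(8 - 15\right) = 6 \cdot 2 \left(-7\right) = 12 \left(-7\right) = -84$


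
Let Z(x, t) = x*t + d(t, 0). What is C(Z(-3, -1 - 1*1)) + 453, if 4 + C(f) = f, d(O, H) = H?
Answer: 455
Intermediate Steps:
Z(x, t) = t*x (Z(x, t) = x*t + 0 = t*x + 0 = t*x)
C(f) = -4 + f
C(Z(-3, -1 - 1*1)) + 453 = (-4 + (-1 - 1*1)*(-3)) + 453 = (-4 + (-1 - 1)*(-3)) + 453 = (-4 - 2*(-3)) + 453 = (-4 + 6) + 453 = 2 + 453 = 455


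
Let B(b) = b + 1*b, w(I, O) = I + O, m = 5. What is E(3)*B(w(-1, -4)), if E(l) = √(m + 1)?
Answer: -10*√6 ≈ -24.495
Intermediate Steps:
B(b) = 2*b (B(b) = b + b = 2*b)
E(l) = √6 (E(l) = √(5 + 1) = √6)
E(3)*B(w(-1, -4)) = √6*(2*(-1 - 4)) = √6*(2*(-5)) = √6*(-10) = -10*√6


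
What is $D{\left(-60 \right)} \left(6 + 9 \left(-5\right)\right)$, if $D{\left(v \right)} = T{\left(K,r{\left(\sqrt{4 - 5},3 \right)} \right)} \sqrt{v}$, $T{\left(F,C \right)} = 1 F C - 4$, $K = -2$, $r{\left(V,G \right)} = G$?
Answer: $780 i \sqrt{15} \approx 3020.9 i$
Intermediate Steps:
$T{\left(F,C \right)} = -4 + C F$ ($T{\left(F,C \right)} = F C - 4 = C F - 4 = -4 + C F$)
$D{\left(v \right)} = - 10 \sqrt{v}$ ($D{\left(v \right)} = \left(-4 + 3 \left(-2\right)\right) \sqrt{v} = \left(-4 - 6\right) \sqrt{v} = - 10 \sqrt{v}$)
$D{\left(-60 \right)} \left(6 + 9 \left(-5\right)\right) = - 10 \sqrt{-60} \left(6 + 9 \left(-5\right)\right) = - 10 \cdot 2 i \sqrt{15} \left(6 - 45\right) = - 20 i \sqrt{15} \left(-39\right) = 780 i \sqrt{15}$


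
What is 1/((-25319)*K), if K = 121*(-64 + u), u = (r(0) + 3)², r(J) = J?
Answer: 1/168497945 ≈ 5.9348e-9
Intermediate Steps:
u = 9 (u = (0 + 3)² = 3² = 9)
K = -6655 (K = 121*(-64 + 9) = 121*(-55) = -6655)
1/((-25319)*K) = 1/(-25319*(-6655)) = -1/25319*(-1/6655) = 1/168497945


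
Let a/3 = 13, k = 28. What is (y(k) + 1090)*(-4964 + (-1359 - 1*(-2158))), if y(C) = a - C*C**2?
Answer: 86727795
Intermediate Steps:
a = 39 (a = 3*13 = 39)
y(C) = 39 - C**3 (y(C) = 39 - C*C**2 = 39 - C**3)
(y(k) + 1090)*(-4964 + (-1359 - 1*(-2158))) = ((39 - 1*28**3) + 1090)*(-4964 + (-1359 - 1*(-2158))) = ((39 - 1*21952) + 1090)*(-4964 + (-1359 + 2158)) = ((39 - 21952) + 1090)*(-4964 + 799) = (-21913 + 1090)*(-4165) = -20823*(-4165) = 86727795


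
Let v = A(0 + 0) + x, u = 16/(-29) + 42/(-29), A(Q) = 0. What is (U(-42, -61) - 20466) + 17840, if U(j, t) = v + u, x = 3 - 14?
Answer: -2639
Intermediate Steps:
x = -11
u = -2 (u = 16*(-1/29) + 42*(-1/29) = -16/29 - 42/29 = -2)
v = -11 (v = 0 - 11 = -11)
U(j, t) = -13 (U(j, t) = -11 - 2 = -13)
(U(-42, -61) - 20466) + 17840 = (-13 - 20466) + 17840 = -20479 + 17840 = -2639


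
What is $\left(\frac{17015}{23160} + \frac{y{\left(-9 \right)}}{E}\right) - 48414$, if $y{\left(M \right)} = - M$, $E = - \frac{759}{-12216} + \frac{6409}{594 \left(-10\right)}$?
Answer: $- \frac{1379089922671925}{28480579224} \approx -48422.0$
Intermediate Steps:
$E = - \frac{6148657}{6046920}$ ($E = \left(-759\right) \left(- \frac{1}{12216}\right) + \frac{6409}{-5940} = \frac{253}{4072} + 6409 \left(- \frac{1}{5940}\right) = \frac{253}{4072} - \frac{6409}{5940} = - \frac{6148657}{6046920} \approx -1.0168$)
$\left(\frac{17015}{23160} + \frac{y{\left(-9 \right)}}{E}\right) - 48414 = \left(\frac{17015}{23160} + \frac{\left(-1\right) \left(-9\right)}{- \frac{6148657}{6046920}}\right) - 48414 = \left(17015 \cdot \frac{1}{23160} + 9 \left(- \frac{6046920}{6148657}\right)\right) - 48414 = \left(\frac{3403}{4632} - \frac{54422280}{6148657}\right) - 48414 = - \frac{231160121189}{28480579224} - 48414 = - \frac{1379089922671925}{28480579224}$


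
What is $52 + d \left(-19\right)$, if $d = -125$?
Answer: $2427$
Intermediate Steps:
$52 + d \left(-19\right) = 52 - -2375 = 52 + 2375 = 2427$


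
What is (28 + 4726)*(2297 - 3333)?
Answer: -4925144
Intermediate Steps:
(28 + 4726)*(2297 - 3333) = 4754*(-1036) = -4925144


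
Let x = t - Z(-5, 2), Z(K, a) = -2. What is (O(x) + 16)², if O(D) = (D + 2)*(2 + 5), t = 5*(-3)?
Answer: 3721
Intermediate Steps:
t = -15
x = -13 (x = -15 - 1*(-2) = -15 + 2 = -13)
O(D) = 14 + 7*D (O(D) = (2 + D)*7 = 14 + 7*D)
(O(x) + 16)² = ((14 + 7*(-13)) + 16)² = ((14 - 91) + 16)² = (-77 + 16)² = (-61)² = 3721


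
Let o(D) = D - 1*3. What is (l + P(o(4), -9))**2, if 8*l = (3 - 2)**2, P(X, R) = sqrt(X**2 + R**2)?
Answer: 5249/64 + sqrt(82)/4 ≈ 84.279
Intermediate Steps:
o(D) = -3 + D (o(D) = D - 3 = -3 + D)
P(X, R) = sqrt(R**2 + X**2)
l = 1/8 (l = (3 - 2)**2/8 = (1/8)*1**2 = (1/8)*1 = 1/8 ≈ 0.12500)
(l + P(o(4), -9))**2 = (1/8 + sqrt((-9)**2 + (-3 + 4)**2))**2 = (1/8 + sqrt(81 + 1**2))**2 = (1/8 + sqrt(81 + 1))**2 = (1/8 + sqrt(82))**2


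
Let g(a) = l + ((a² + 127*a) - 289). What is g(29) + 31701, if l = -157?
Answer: 35779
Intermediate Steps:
g(a) = -446 + a² + 127*a (g(a) = -157 + ((a² + 127*a) - 289) = -157 + (-289 + a² + 127*a) = -446 + a² + 127*a)
g(29) + 31701 = (-446 + 29² + 127*29) + 31701 = (-446 + 841 + 3683) + 31701 = 4078 + 31701 = 35779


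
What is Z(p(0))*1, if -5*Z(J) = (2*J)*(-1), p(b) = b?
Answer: 0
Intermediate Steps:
Z(J) = 2*J/5 (Z(J) = -2*J*(-1)/5 = -(-2)*J/5 = 2*J/5)
Z(p(0))*1 = ((⅖)*0)*1 = 0*1 = 0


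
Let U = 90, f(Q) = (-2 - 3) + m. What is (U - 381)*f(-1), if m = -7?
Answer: 3492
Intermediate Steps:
f(Q) = -12 (f(Q) = (-2 - 3) - 7 = -5 - 7 = -12)
(U - 381)*f(-1) = (90 - 381)*(-12) = -291*(-12) = 3492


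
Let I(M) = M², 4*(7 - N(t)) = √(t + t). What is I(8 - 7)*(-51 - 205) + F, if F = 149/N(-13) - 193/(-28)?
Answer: -2591243/11340 + 298*I*√26/405 ≈ -228.5 + 3.7519*I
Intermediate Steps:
N(t) = 7 - √2*√t/4 (N(t) = 7 - √(t + t)/4 = 7 - √2*√t/4)
F = 193/28 + 149/(7 - I*√26/4) (F = 149/(7 - √2*√(-13)/4) - 193/(-28) = 149/(7 - √2*I*√13/4) - 193*(-1/28) = 149/(7 - I*√26/4) + 193/28 = 193/28 + 149/(7 - I*√26/4) ≈ 27.495 + 3.7519*I)
I(8 - 7)*(-51 - 205) + F = (8 - 7)²*(-51 - 205) + (311797/11340 + 298*I*√26/405) = 1²*(-256) + (311797/11340 + 298*I*√26/405) = 1*(-256) + (311797/11340 + 298*I*√26/405) = -256 + (311797/11340 + 298*I*√26/405) = -2591243/11340 + 298*I*√26/405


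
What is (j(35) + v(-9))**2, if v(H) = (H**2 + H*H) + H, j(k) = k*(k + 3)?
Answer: 2199289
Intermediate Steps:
j(k) = k*(3 + k)
v(H) = H + 2*H**2 (v(H) = (H**2 + H**2) + H = 2*H**2 + H = H + 2*H**2)
(j(35) + v(-9))**2 = (35*(3 + 35) - 9*(1 + 2*(-9)))**2 = (35*38 - 9*(1 - 18))**2 = (1330 - 9*(-17))**2 = (1330 + 153)**2 = 1483**2 = 2199289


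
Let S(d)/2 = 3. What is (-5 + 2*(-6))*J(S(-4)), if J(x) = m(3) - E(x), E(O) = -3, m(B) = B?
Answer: -102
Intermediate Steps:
S(d) = 6 (S(d) = 2*3 = 6)
J(x) = 6 (J(x) = 3 - 1*(-3) = 3 + 3 = 6)
(-5 + 2*(-6))*J(S(-4)) = (-5 + 2*(-6))*6 = (-5 - 12)*6 = -17*6 = -102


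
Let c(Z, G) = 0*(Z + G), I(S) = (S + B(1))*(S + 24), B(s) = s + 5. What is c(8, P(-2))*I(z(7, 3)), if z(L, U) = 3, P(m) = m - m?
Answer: 0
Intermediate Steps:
P(m) = 0
B(s) = 5 + s
I(S) = (6 + S)*(24 + S) (I(S) = (S + (5 + 1))*(S + 24) = (S + 6)*(24 + S) = (6 + S)*(24 + S))
c(Z, G) = 0 (c(Z, G) = 0*(G + Z) = 0)
c(8, P(-2))*I(z(7, 3)) = 0*(144 + 3² + 30*3) = 0*(144 + 9 + 90) = 0*243 = 0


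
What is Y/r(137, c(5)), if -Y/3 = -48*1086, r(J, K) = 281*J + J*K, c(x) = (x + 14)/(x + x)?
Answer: 521280/129191 ≈ 4.0350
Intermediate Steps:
c(x) = (14 + x)/(2*x) (c(x) = (14 + x)/((2*x)) = (14 + x)*(1/(2*x)) = (14 + x)/(2*x))
Y = 156384 (Y = -(-144)*1086 = -3*(-52128) = 156384)
Y/r(137, c(5)) = 156384/((137*(281 + (1/2)*(14 + 5)/5))) = 156384/((137*(281 + (1/2)*(1/5)*19))) = 156384/((137*(281 + 19/10))) = 156384/((137*(2829/10))) = 156384/(387573/10) = 156384*(10/387573) = 521280/129191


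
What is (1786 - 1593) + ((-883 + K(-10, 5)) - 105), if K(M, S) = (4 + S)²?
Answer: -714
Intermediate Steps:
(1786 - 1593) + ((-883 + K(-10, 5)) - 105) = (1786 - 1593) + ((-883 + (4 + 5)²) - 105) = 193 + ((-883 + 9²) - 105) = 193 + ((-883 + 81) - 105) = 193 + (-802 - 105) = 193 - 907 = -714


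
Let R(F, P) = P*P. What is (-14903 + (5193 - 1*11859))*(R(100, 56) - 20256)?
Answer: 369261280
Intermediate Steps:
R(F, P) = P²
(-14903 + (5193 - 1*11859))*(R(100, 56) - 20256) = (-14903 + (5193 - 1*11859))*(56² - 20256) = (-14903 + (5193 - 11859))*(3136 - 20256) = (-14903 - 6666)*(-17120) = -21569*(-17120) = 369261280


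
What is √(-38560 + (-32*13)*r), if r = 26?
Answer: 4*I*√3086 ≈ 222.21*I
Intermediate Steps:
√(-38560 + (-32*13)*r) = √(-38560 - 32*13*26) = √(-38560 - 416*26) = √(-38560 - 10816) = √(-49376) = 4*I*√3086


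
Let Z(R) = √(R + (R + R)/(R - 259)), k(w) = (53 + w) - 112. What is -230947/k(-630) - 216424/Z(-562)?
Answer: 230947/689 + 8324*I*√41987582/5901 ≈ 335.19 + 9140.4*I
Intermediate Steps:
k(w) = -59 + w
Z(R) = √(R + 2*R/(-259 + R)) (Z(R) = √(R + (2*R)/(-259 + R)) = √(R + 2*R/(-259 + R)))
-230947/k(-630) - 216424/Z(-562) = -230947/(-59 - 630) - 216424*(-I*√51142/(153426*√(-1/(-259 - 562)))) = -230947/(-689) - 216424*(-I*√51142/(153426*√(-1/(-821)))) = -230947*(-1/689) - 216424*(-I*√41987582/153426) = 230947/689 - 216424*(-I*√41987582/153426) = 230947/689 - (-8324)*I*√41987582/5901 = 230947/689 + 8324*I*√41987582/5901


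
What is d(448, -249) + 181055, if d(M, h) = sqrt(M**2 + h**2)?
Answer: 181055 + sqrt(262705) ≈ 1.8157e+5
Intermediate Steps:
d(448, -249) + 181055 = sqrt(448**2 + (-249)**2) + 181055 = sqrt(200704 + 62001) + 181055 = sqrt(262705) + 181055 = 181055 + sqrt(262705)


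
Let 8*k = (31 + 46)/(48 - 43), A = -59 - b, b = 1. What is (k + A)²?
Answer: 5396329/1600 ≈ 3372.7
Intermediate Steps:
A = -60 (A = -59 - 1*1 = -59 - 1 = -60)
k = 77/40 (k = ((31 + 46)/(48 - 43))/8 = (77/5)/8 = (77*(⅕))/8 = (⅛)*(77/5) = 77/40 ≈ 1.9250)
(k + A)² = (77/40 - 60)² = (-2323/40)² = 5396329/1600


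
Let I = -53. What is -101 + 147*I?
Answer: -7892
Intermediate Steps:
-101 + 147*I = -101 + 147*(-53) = -101 - 7791 = -7892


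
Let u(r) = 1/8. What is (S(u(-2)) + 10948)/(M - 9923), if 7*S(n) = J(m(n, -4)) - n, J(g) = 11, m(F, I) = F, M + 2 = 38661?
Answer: 613175/1609216 ≈ 0.38104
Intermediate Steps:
M = 38659 (M = -2 + 38661 = 38659)
u(r) = ⅛
S(n) = 11/7 - n/7 (S(n) = (11 - n)/7 = 11/7 - n/7)
(S(u(-2)) + 10948)/(M - 9923) = ((11/7 - ⅐*⅛) + 10948)/(38659 - 9923) = ((11/7 - 1/56) + 10948)/28736 = (87/56 + 10948)*(1/28736) = (613175/56)*(1/28736) = 613175/1609216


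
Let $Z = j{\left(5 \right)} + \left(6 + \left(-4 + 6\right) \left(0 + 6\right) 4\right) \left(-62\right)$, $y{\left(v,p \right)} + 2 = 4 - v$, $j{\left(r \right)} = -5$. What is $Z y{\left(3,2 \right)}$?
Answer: $3353$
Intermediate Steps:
$y{\left(v,p \right)} = 2 - v$ ($y{\left(v,p \right)} = -2 - \left(-4 + v\right) = 2 - v$)
$Z = -3353$ ($Z = -5 + \left(6 + \left(-4 + 6\right) \left(0 + 6\right) 4\right) \left(-62\right) = -5 + \left(6 + 2 \cdot 6 \cdot 4\right) \left(-62\right) = -5 + \left(6 + 12 \cdot 4\right) \left(-62\right) = -5 + \left(6 + 48\right) \left(-62\right) = -5 + 54 \left(-62\right) = -5 - 3348 = -3353$)
$Z y{\left(3,2 \right)} = - 3353 \left(2 - 3\right) = \left(-3353\right) \left(-1\right) = 3353$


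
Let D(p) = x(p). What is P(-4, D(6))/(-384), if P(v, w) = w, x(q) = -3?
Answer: 1/128 ≈ 0.0078125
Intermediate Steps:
D(p) = -3
P(-4, D(6))/(-384) = -3/(-384) = -3*(-1/384) = 1/128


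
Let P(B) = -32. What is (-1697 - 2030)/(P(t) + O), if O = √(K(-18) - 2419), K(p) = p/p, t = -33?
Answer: 59632/1721 + 3727*I*√2418/3442 ≈ 34.65 + 53.245*I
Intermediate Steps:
K(p) = 1
O = I*√2418 (O = √(1 - 2419) = √(-2418) = I*√2418 ≈ 49.173*I)
(-1697 - 2030)/(P(t) + O) = (-1697 - 2030)/(-32 + I*√2418) = -3727/(-32 + I*√2418)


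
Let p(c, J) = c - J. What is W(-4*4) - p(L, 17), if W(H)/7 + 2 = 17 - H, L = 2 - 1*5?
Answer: 237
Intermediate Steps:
L = -3 (L = 2 - 5 = -3)
W(H) = 105 - 7*H (W(H) = -14 + 7*(17 - H) = -14 + (119 - 7*H) = 105 - 7*H)
W(-4*4) - p(L, 17) = (105 - (-28)*4) - (-3 - 1*17) = (105 - 7*(-16)) - (-3 - 17) = (105 + 112) - 1*(-20) = 217 + 20 = 237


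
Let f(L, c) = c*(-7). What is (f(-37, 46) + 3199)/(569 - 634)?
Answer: -2877/65 ≈ -44.262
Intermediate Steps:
f(L, c) = -7*c
(f(-37, 46) + 3199)/(569 - 634) = (-7*46 + 3199)/(569 - 634) = (-322 + 3199)/(-65) = 2877*(-1/65) = -2877/65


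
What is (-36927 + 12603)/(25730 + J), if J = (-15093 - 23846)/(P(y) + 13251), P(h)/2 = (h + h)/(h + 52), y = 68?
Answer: -4835586876/5114514185 ≈ -0.94546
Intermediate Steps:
P(h) = 4*h/(52 + h) (P(h) = 2*((h + h)/(h + 52)) = 2*((2*h)/(52 + h)) = 2*(2*h/(52 + h)) = 4*h/(52 + h))
J = -584085/198799 (J = (-15093 - 23846)/(4*68/(52 + 68) + 13251) = -38939/(4*68/120 + 13251) = -38939/(4*68*(1/120) + 13251) = -38939/(34/15 + 13251) = -38939/198799/15 = -38939*15/198799 = -584085/198799 ≈ -2.9381)
(-36927 + 12603)/(25730 + J) = (-36927 + 12603)/(25730 - 584085/198799) = -24324/5114514185/198799 = -24324*198799/5114514185 = -4835586876/5114514185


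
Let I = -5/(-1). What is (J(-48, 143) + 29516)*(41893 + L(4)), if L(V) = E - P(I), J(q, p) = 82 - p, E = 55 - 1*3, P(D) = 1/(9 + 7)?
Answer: 19767810145/16 ≈ 1.2355e+9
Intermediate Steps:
I = 5 (I = -5*(-1) = 5)
P(D) = 1/16
E = 52 (E = 55 - 3 = 52)
L(V) = 831/16 (L(V) = 52 - 1*1/16 = 52 - 1/16 = 831/16)
(J(-48, 143) + 29516)*(41893 + L(4)) = ((82 - 1*143) + 29516)*(41893 + 831/16) = ((82 - 143) + 29516)*(671119/16) = (-61 + 29516)*(671119/16) = 29455*(671119/16) = 19767810145/16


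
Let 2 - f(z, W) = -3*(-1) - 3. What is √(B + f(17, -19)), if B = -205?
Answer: I*√203 ≈ 14.248*I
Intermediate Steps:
f(z, W) = 2 (f(z, W) = 2 - (-3*(-1) - 3) = 2 - (3 - 3) = 2 - 1*0 = 2 + 0 = 2)
√(B + f(17, -19)) = √(-205 + 2) = √(-203) = I*√203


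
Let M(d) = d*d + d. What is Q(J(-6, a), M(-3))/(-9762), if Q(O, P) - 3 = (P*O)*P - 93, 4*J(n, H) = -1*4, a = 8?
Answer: 21/1627 ≈ 0.012907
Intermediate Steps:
M(d) = d + d² (M(d) = d² + d = d + d²)
J(n, H) = -1 (J(n, H) = (-1*4)/4 = (¼)*(-4) = -1)
Q(O, P) = -90 + O*P² (Q(O, P) = 3 + ((P*O)*P - 93) = 3 + ((O*P)*P - 93) = 3 + (O*P² - 93) = 3 + (-93 + O*P²) = -90 + O*P²)
Q(J(-6, a), M(-3))/(-9762) = (-90 - (-3*(1 - 3))²)/(-9762) = (-90 - (-3*(-2))²)*(-1/9762) = (-90 - 1*6²)*(-1/9762) = (-90 - 1*36)*(-1/9762) = (-90 - 36)*(-1/9762) = -126*(-1/9762) = 21/1627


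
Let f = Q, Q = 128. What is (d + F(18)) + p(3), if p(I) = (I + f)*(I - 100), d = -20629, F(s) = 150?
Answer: -33186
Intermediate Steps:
f = 128
p(I) = (-100 + I)*(128 + I) (p(I) = (I + 128)*(I - 100) = (128 + I)*(-100 + I) = (-100 + I)*(128 + I))
(d + F(18)) + p(3) = (-20629 + 150) + (-12800 + 3² + 28*3) = -20479 + (-12800 + 9 + 84) = -20479 - 12707 = -33186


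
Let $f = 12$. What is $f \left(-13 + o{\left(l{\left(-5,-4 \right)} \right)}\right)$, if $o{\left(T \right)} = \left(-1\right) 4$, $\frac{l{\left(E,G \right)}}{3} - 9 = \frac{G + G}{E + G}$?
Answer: $-204$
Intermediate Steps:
$l{\left(E,G \right)} = 27 + \frac{6 G}{E + G}$ ($l{\left(E,G \right)} = 27 + 3 \frac{G + G}{E + G} = 27 + 3 \frac{2 G}{E + G} = 27 + \frac{6 G}{E + G}$)
$o{\left(T \right)} = -4$
$f \left(-13 + o{\left(l{\left(-5,-4 \right)} \right)}\right) = 12 \left(-13 - 4\right) = 12 \left(-17\right) = -204$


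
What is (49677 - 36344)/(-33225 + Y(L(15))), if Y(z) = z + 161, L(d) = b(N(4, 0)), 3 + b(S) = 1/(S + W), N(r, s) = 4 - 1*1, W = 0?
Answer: -39999/99200 ≈ -0.40322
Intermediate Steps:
N(r, s) = 3 (N(r, s) = 4 - 1 = 3)
b(S) = -3 + 1/S (b(S) = -3 + 1/(S + 0) = -3 + 1/S)
L(d) = -8/3 (L(d) = -3 + 1/3 = -8/3)
Y(z) = 161 + z
(49677 - 36344)/(-33225 + Y(L(15))) = (49677 - 36344)/(-33225 + (161 - 8/3)) = 13333/(-33225 + 475/3) = 13333/(-99200/3) = 13333*(-3/99200) = -39999/99200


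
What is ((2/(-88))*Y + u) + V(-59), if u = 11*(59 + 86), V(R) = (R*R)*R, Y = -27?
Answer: -8966469/44 ≈ -2.0378e+5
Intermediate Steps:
V(R) = R**3 (V(R) = R**2*R = R**3)
u = 1595 (u = 11*145 = 1595)
((2/(-88))*Y + u) + V(-59) = ((2/(-88))*(-27) + 1595) + (-59)**3 = ((2*(-1/88))*(-27) + 1595) - 205379 = (-1/44*(-27) + 1595) - 205379 = (27/44 + 1595) - 205379 = 70207/44 - 205379 = -8966469/44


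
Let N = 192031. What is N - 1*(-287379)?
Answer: 479410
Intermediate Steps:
N - 1*(-287379) = 192031 - 1*(-287379) = 192031 + 287379 = 479410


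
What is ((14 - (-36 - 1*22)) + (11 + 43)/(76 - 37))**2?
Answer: 910116/169 ≈ 5385.3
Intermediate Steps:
((14 - (-36 - 1*22)) + (11 + 43)/(76 - 37))**2 = ((14 - (-36 - 22)) + 54/39)**2 = ((14 - 1*(-58)) + 54*(1/39))**2 = ((14 + 58) + 18/13)**2 = (72 + 18/13)**2 = (954/13)**2 = 910116/169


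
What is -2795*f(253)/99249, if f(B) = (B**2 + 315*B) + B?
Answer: -402359815/99249 ≈ -4054.0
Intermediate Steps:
f(B) = B**2 + 316*B
-2795*f(253)/99249 = -2795/(99249/((253*(316 + 253)))) = -2795/(99249/((253*569))) = -2795/(99249/143957) = -2795/(99249*(1/143957)) = -2795/99249/143957 = -2795*143957/99249 = -402359815/99249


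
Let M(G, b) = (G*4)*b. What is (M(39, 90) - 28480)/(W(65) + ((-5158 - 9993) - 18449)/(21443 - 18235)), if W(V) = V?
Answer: -1158088/4373 ≈ -264.83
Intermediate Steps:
M(G, b) = 4*G*b (M(G, b) = (4*G)*b = 4*G*b)
(M(39, 90) - 28480)/(W(65) + ((-5158 - 9993) - 18449)/(21443 - 18235)) = (4*39*90 - 28480)/(65 + ((-5158 - 9993) - 18449)/(21443 - 18235)) = (14040 - 28480)/(65 + (-15151 - 18449)/3208) = -14440/(65 - 33600*1/3208) = -14440/(65 - 4200/401) = -14440/21865/401 = -14440*401/21865 = -1158088/4373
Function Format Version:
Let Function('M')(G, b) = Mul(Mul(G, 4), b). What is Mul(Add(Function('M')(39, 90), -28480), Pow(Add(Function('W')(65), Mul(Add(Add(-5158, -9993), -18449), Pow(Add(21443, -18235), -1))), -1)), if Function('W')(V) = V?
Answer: Rational(-1158088, 4373) ≈ -264.83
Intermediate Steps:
Function('M')(G, b) = Mul(4, G, b) (Function('M')(G, b) = Mul(Mul(4, G), b) = Mul(4, G, b))
Mul(Add(Function('M')(39, 90), -28480), Pow(Add(Function('W')(65), Mul(Add(Add(-5158, -9993), -18449), Pow(Add(21443, -18235), -1))), -1)) = Mul(Add(Mul(4, 39, 90), -28480), Pow(Add(65, Mul(Add(Add(-5158, -9993), -18449), Pow(Add(21443, -18235), -1))), -1)) = Mul(Add(14040, -28480), Pow(Add(65, Mul(Add(-15151, -18449), Pow(3208, -1))), -1)) = Mul(-14440, Pow(Add(65, Mul(-33600, Rational(1, 3208))), -1)) = Mul(-14440, Pow(Add(65, Rational(-4200, 401)), -1)) = Mul(-14440, Pow(Rational(21865, 401), -1)) = Mul(-14440, Rational(401, 21865)) = Rational(-1158088, 4373)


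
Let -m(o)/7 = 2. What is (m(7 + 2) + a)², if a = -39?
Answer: 2809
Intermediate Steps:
m(o) = -14 (m(o) = -7*2 = -14)
(m(7 + 2) + a)² = (-14 - 39)² = (-53)² = 2809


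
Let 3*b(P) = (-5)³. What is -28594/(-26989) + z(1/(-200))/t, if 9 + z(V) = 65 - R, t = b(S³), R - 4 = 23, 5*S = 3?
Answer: 1226207/3373625 ≈ 0.36347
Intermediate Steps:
S = ⅗ (S = (⅕)*3 = ⅗ ≈ 0.60000)
R = 27 (R = 4 + 23 = 27)
b(P) = -125/3 (b(P) = (⅓)*(-5)³ = (⅓)*(-125) = -125/3)
t = -125/3 ≈ -41.667
z(V) = 29 (z(V) = -9 + (65 - 1*27) = -9 + (65 - 27) = -9 + 38 = 29)
-28594/(-26989) + z(1/(-200))/t = -28594/(-26989) + 29/(-125/3) = -28594*(-1/26989) + 29*(-3/125) = 28594/26989 - 87/125 = 1226207/3373625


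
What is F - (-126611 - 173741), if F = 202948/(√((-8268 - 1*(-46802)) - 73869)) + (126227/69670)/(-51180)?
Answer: 1070968310004973/3565710600 - 202948*I*√35335/35335 ≈ 3.0035e+5 - 1079.6*I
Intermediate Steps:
F = -126227/3565710600 - 202948*I*√35335/35335 (F = 202948/(√((-8268 + 46802) - 73869)) + (126227*(1/69670))*(-1/51180) = 202948/(√(38534 - 73869)) + (126227/69670)*(-1/51180) = 202948/(√(-35335)) - 126227/3565710600 = 202948/((I*√35335)) - 126227/3565710600 = 202948*(-I*√35335/35335) - 126227/3565710600 = -202948*I*√35335/35335 - 126227/3565710600 = -126227/3565710600 - 202948*I*√35335/35335 ≈ -3.54e-5 - 1079.6*I)
F - (-126611 - 173741) = (-126227/3565710600 - 202948*I*√35335/35335) - (-126611 - 173741) = (-126227/3565710600 - 202948*I*√35335/35335) - 1*(-300352) = (-126227/3565710600 - 202948*I*√35335/35335) + 300352 = 1070968310004973/3565710600 - 202948*I*√35335/35335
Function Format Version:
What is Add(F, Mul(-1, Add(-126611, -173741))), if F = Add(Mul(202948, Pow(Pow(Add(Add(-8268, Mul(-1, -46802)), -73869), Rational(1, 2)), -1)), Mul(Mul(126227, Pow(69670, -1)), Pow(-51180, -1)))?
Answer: Add(Rational(1070968310004973, 3565710600), Mul(Rational(-202948, 35335), I, Pow(35335, Rational(1, 2)))) ≈ Add(3.0035e+5, Mul(-1079.6, I))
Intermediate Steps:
F = Add(Rational(-126227, 3565710600), Mul(Rational(-202948, 35335), I, Pow(35335, Rational(1, 2)))) (F = Add(Mul(202948, Pow(Pow(Add(Add(-8268, 46802), -73869), Rational(1, 2)), -1)), Mul(Mul(126227, Rational(1, 69670)), Rational(-1, 51180))) = Add(Mul(202948, Pow(Pow(Add(38534, -73869), Rational(1, 2)), -1)), Mul(Rational(126227, 69670), Rational(-1, 51180))) = Add(Mul(202948, Pow(Pow(-35335, Rational(1, 2)), -1)), Rational(-126227, 3565710600)) = Add(Mul(202948, Pow(Mul(I, Pow(35335, Rational(1, 2))), -1)), Rational(-126227, 3565710600)) = Add(Mul(202948, Mul(Rational(-1, 35335), I, Pow(35335, Rational(1, 2)))), Rational(-126227, 3565710600)) = Add(Mul(Rational(-202948, 35335), I, Pow(35335, Rational(1, 2))), Rational(-126227, 3565710600)) = Add(Rational(-126227, 3565710600), Mul(Rational(-202948, 35335), I, Pow(35335, Rational(1, 2)))) ≈ Add(-3.5400e-5, Mul(-1079.6, I)))
Add(F, Mul(-1, Add(-126611, -173741))) = Add(Add(Rational(-126227, 3565710600), Mul(Rational(-202948, 35335), I, Pow(35335, Rational(1, 2)))), Mul(-1, Add(-126611, -173741))) = Add(Add(Rational(-126227, 3565710600), Mul(Rational(-202948, 35335), I, Pow(35335, Rational(1, 2)))), Mul(-1, -300352)) = Add(Add(Rational(-126227, 3565710600), Mul(Rational(-202948, 35335), I, Pow(35335, Rational(1, 2)))), 300352) = Add(Rational(1070968310004973, 3565710600), Mul(Rational(-202948, 35335), I, Pow(35335, Rational(1, 2))))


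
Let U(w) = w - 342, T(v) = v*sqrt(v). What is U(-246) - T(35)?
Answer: -588 - 35*sqrt(35) ≈ -795.06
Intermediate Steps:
T(v) = v**(3/2)
U(w) = -342 + w
U(-246) - T(35) = (-342 - 246) - 35**(3/2) = -588 - 35*sqrt(35)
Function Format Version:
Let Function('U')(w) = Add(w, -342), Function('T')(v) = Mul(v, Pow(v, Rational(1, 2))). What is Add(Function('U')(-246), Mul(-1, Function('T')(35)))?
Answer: Add(-588, Mul(-35, Pow(35, Rational(1, 2)))) ≈ -795.06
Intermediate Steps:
Function('T')(v) = Pow(v, Rational(3, 2))
Function('U')(w) = Add(-342, w)
Add(Function('U')(-246), Mul(-1, Function('T')(35))) = Add(Add(-342, -246), Mul(-1, Pow(35, Rational(3, 2)))) = Add(-588, Mul(-1, Mul(35, Pow(35, Rational(1, 2))))) = Add(-588, Mul(-35, Pow(35, Rational(1, 2))))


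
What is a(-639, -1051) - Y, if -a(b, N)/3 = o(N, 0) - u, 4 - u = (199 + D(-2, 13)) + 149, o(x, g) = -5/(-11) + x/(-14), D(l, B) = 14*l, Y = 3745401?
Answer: -576972639/154 ≈ -3.7466e+6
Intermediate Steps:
o(x, g) = 5/11 - x/14 (o(x, g) = -5*(-1/11) + x*(-1/14) = 5/11 - x/14)
u = -316 (u = 4 - ((199 + 14*(-2)) + 149) = 4 - ((199 - 28) + 149) = 4 - (171 + 149) = 4 - 1*320 = 4 - 320 = -316)
a(b, N) = -10443/11 + 3*N/14 (a(b, N) = -3*((5/11 - N/14) - 1*(-316)) = -3*((5/11 - N/14) + 316) = -3*(3481/11 - N/14) = -10443/11 + 3*N/14)
a(-639, -1051) - Y = (-10443/11 + (3/14)*(-1051)) - 1*3745401 = (-10443/11 - 3153/14) - 3745401 = -180885/154 - 3745401 = -576972639/154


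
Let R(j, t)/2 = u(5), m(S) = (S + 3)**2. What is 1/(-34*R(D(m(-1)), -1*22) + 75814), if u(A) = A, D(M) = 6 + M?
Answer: 1/75474 ≈ 1.3250e-5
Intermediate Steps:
m(S) = (3 + S)**2
R(j, t) = 10 (R(j, t) = 2*5 = 10)
1/(-34*R(D(m(-1)), -1*22) + 75814) = 1/(-34*10 + 75814) = 1/(-340 + 75814) = 1/75474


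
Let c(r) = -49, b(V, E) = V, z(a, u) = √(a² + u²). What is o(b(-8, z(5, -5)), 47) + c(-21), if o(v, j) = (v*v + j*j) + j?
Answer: 2271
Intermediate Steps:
o(v, j) = j + j² + v² (o(v, j) = (v² + j²) + j = (j² + v²) + j = j + j² + v²)
o(b(-8, z(5, -5)), 47) + c(-21) = (47 + 47² + (-8)²) - 49 = (47 + 2209 + 64) - 49 = 2320 - 49 = 2271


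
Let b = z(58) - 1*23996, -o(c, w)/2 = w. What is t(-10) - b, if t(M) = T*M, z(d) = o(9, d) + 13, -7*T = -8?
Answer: 168613/7 ≈ 24088.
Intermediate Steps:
T = 8/7 (T = -⅐*(-8) = 8/7 ≈ 1.1429)
o(c, w) = -2*w
z(d) = 13 - 2*d (z(d) = -2*d + 13 = 13 - 2*d)
t(M) = 8*M/7
b = -24099 (b = (13 - 2*58) - 1*23996 = (13 - 116) - 23996 = -103 - 23996 = -24099)
t(-10) - b = (8/7)*(-10) - 1*(-24099) = -80/7 + 24099 = 168613/7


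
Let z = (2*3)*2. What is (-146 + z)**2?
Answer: 17956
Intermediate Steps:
z = 12 (z = 6*2 = 12)
(-146 + z)**2 = (-146 + 12)**2 = (-134)**2 = 17956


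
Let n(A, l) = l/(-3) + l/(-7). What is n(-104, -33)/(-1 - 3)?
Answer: -55/14 ≈ -3.9286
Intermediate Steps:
n(A, l) = -10*l/21 (n(A, l) = l*(-⅓) + l*(-⅐) = -l/3 - l/7 = -10*l/21)
n(-104, -33)/(-1 - 3) = (-10/21*(-33))/(-1 - 3) = (110/7)/(-4) = (110/7)*(-¼) = -55/14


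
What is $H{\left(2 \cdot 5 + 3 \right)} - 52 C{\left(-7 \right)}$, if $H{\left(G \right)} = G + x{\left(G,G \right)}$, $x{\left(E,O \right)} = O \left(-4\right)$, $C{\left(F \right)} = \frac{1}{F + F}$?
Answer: $- \frac{247}{7} \approx -35.286$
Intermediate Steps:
$C{\left(F \right)} = \frac{1}{2 F}$
$x{\left(E,O \right)} = - 4 O$
$H{\left(G \right)} = - 3 G$ ($H{\left(G \right)} = G - 4 G = - 3 G$)
$H{\left(2 \cdot 5 + 3 \right)} - 52 C{\left(-7 \right)} = - 3 \left(2 \cdot 5 + 3\right) - 52 \frac{1}{2 \left(-7\right)} = - 3 \left(10 + 3\right) - 52 \cdot \frac{1}{2} \left(- \frac{1}{7}\right) = \left(-3\right) 13 - - \frac{26}{7} = -39 + \frac{26}{7} = - \frac{247}{7}$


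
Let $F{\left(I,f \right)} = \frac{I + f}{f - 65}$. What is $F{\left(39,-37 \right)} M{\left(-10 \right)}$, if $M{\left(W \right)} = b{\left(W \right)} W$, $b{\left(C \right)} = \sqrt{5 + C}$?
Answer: $\frac{10 i \sqrt{5}}{51} \approx 0.43844 i$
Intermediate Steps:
$F{\left(I,f \right)} = \frac{I + f}{-65 + f}$
$M{\left(W \right)} = W \sqrt{5 + W}$ ($M{\left(W \right)} = \sqrt{5 + W} W = W \sqrt{5 + W}$)
$F{\left(39,-37 \right)} M{\left(-10 \right)} = \frac{39 - 37}{-65 - 37} \left(- 10 \sqrt{5 - 10}\right) = \frac{1}{-102} \cdot 2 \left(- 10 \sqrt{-5}\right) = \left(- \frac{1}{102}\right) 2 \left(- 10 i \sqrt{5}\right) = - \frac{\left(-10\right) i \sqrt{5}}{51} = \frac{10 i \sqrt{5}}{51}$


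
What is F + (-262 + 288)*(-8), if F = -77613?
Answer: -77821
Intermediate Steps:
F + (-262 + 288)*(-8) = -77613 + (-262 + 288)*(-8) = -77613 + 26*(-8) = -77613 - 208 = -77821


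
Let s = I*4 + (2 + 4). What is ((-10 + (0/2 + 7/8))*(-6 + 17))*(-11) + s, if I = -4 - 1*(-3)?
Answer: 8849/8 ≈ 1106.1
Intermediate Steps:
I = -1 (I = -4 + 3 = -1)
s = 2 (s = -1*4 + (2 + 4) = -4 + 6 = 2)
((-10 + (0/2 + 7/8))*(-6 + 17))*(-11) + s = ((-10 + (0/2 + 7/8))*(-6 + 17))*(-11) + 2 = ((-10 + (0*(½) + 7*(⅛)))*11)*(-11) + 2 = ((-10 + (0 + 7/8))*11)*(-11) + 2 = ((-10 + 7/8)*11)*(-11) + 2 = -73/8*11*(-11) + 2 = -803/8*(-11) + 2 = 8833/8 + 2 = 8849/8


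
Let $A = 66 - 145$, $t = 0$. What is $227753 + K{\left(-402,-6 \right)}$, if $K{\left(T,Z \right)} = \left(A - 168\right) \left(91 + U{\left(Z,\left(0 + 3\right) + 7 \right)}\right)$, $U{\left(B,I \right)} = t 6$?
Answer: $205276$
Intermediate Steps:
$U{\left(B,I \right)} = 0$ ($U{\left(B,I \right)} = 0 \cdot 6 = 0$)
$A = -79$ ($A = 66 - 145 = -79$)
$K{\left(T,Z \right)} = -22477$ ($K{\left(T,Z \right)} = \left(-79 - 168\right) \left(91 + 0\right) = \left(-247\right) 91 = -22477$)
$227753 + K{\left(-402,-6 \right)} = 227753 - 22477 = 205276$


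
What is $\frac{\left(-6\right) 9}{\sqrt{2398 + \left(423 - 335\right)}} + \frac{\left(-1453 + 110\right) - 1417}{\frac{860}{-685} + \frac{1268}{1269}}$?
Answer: $\frac{59979285}{5569} - \frac{27 \sqrt{2486}}{1243} \approx 10769.0$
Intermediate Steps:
$\frac{\left(-6\right) 9}{\sqrt{2398 + \left(423 - 335\right)}} + \frac{\left(-1453 + 110\right) - 1417}{\frac{860}{-685} + \frac{1268}{1269}} = - \frac{54}{\sqrt{2398 + \left(423 - 335\right)}} + \frac{-1343 - 1417}{860 \left(- \frac{1}{685}\right) + 1268 \cdot \frac{1}{1269}} = - \frac{54}{\sqrt{2398 + 88}} - \frac{2760}{- \frac{172}{137} + \frac{1268}{1269}} = - \frac{54}{\sqrt{2486}} - \frac{2760}{- \frac{44552}{173853}} = - 54 \frac{\sqrt{2486}}{2486} - - \frac{59979285}{5569} = - \frac{27 \sqrt{2486}}{1243} + \frac{59979285}{5569} = \frac{59979285}{5569} - \frac{27 \sqrt{2486}}{1243}$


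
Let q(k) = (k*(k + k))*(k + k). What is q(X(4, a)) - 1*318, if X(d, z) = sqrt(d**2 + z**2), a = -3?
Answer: 182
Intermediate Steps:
q(k) = 4*k**3 (q(k) = (k*(2*k))*(2*k) = (2*k**2)*(2*k) = 4*k**3)
q(X(4, a)) - 1*318 = 4*(sqrt(4**2 + (-3)**2))**3 - 1*318 = 4*(sqrt(16 + 9))**3 - 318 = 4*(sqrt(25))**3 - 318 = 4*5**3 - 318 = 4*125 - 318 = 500 - 318 = 182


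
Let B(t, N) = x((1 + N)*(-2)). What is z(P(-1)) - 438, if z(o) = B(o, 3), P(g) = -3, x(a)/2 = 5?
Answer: -428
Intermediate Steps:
x(a) = 10 (x(a) = 2*5 = 10)
B(t, N) = 10
z(o) = 10
z(P(-1)) - 438 = 10 - 438 = -428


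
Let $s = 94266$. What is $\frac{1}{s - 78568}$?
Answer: $\frac{1}{15698} \approx 6.3702 \cdot 10^{-5}$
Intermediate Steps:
$\frac{1}{s - 78568} = \frac{1}{94266 - 78568} = \frac{1}{15698}$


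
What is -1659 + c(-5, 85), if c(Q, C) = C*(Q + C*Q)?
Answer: -38209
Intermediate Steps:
-1659 + c(-5, 85) = -1659 + 85*(-5)*(1 + 85) = -1659 + 85*(-5)*86 = -1659 - 36550 = -38209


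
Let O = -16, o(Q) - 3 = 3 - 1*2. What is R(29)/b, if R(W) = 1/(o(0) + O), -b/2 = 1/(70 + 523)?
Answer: 593/24 ≈ 24.708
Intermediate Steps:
o(Q) = 4 (o(Q) = 3 + (3 - 1*2) = 3 + (3 - 2) = 3 + 1 = 4)
b = -2/593 (b = -2/(70 + 523) = -2/593 ≈ -0.0033727)
R(W) = -1/12 (R(W) = 1/(4 - 16) = 1/(-12) = -1/12)
R(29)/b = -1/(12*(-2/593)) = -1/12*(-593/2) = 593/24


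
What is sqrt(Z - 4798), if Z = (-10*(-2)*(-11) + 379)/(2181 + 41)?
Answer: I*sqrt(23688735334)/2222 ≈ 69.267*I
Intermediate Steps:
Z = 159/2222 (Z = (20*(-11) + 379)/2222 = (-220 + 379)*(1/2222) = 159*(1/2222) = 159/2222 ≈ 0.071557)
sqrt(Z - 4798) = sqrt(159/2222 - 4798) = sqrt(-10660997/2222) = I*sqrt(23688735334)/2222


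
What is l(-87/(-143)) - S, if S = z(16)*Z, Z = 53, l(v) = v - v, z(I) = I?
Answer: -848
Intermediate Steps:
l(v) = 0
S = 848 (S = 16*53 = 848)
l(-87/(-143)) - S = 0 - 1*848 = 0 - 848 = -848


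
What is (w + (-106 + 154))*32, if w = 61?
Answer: 3488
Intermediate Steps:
(w + (-106 + 154))*32 = (61 + (-106 + 154))*32 = (61 + 48)*32 = 109*32 = 3488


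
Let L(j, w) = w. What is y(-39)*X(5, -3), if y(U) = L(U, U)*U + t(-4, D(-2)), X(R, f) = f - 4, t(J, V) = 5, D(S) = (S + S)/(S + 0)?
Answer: -10682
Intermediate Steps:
D(S) = 2 (D(S) = (2*S)/S = 2)
X(R, f) = -4 + f
y(U) = 5 + U² (y(U) = U*U + 5 = U² + 5 = 5 + U²)
y(-39)*X(5, -3) = (5 + (-39)²)*(-4 - 3) = (5 + 1521)*(-7) = 1526*(-7) = -10682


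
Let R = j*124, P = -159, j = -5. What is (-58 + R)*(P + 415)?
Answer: -173568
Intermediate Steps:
R = -620 (R = -5*124 = -620)
(-58 + R)*(P + 415) = (-58 - 620)*(-159 + 415) = -678*256 = -173568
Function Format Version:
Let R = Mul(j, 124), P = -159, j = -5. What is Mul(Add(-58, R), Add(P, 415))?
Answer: -173568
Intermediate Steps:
R = -620 (R = Mul(-5, 124) = -620)
Mul(Add(-58, R), Add(P, 415)) = Mul(Add(-58, -620), Add(-159, 415)) = Mul(-678, 256) = -173568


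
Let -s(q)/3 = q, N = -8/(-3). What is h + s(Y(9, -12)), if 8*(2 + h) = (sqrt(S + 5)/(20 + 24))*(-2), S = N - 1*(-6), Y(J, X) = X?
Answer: 34 - sqrt(123)/528 ≈ 33.979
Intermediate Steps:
N = 8/3 (N = -8*(-1/3) = 8/3 ≈ 2.6667)
s(q) = -3*q
S = 26/3 (S = 8/3 - 1*(-6) = 8/3 + 6 = 26/3 ≈ 8.6667)
h = -2 - sqrt(123)/528 (h = -2 + ((sqrt(26/3 + 5)/(20 + 24))*(-2))/8 = -2 + ((sqrt(41/3)/44)*(-2))/8 = -2 + (((sqrt(123)/3)/44)*(-2))/8 = -2 + ((sqrt(123)/132)*(-2))/8 = -2 + (-sqrt(123)/66)/8 = -2 - sqrt(123)/528 ≈ -2.0210)
h + s(Y(9, -12)) = (-2 - sqrt(123)/528) - 3*(-12) = (-2 - sqrt(123)/528) + 36 = 34 - sqrt(123)/528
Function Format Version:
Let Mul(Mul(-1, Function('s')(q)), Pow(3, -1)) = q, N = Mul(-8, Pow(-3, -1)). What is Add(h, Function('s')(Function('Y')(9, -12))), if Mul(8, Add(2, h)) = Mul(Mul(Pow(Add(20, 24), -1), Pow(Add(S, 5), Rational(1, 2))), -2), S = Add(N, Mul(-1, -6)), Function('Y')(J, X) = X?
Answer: Add(34, Mul(Rational(-1, 528), Pow(123, Rational(1, 2)))) ≈ 33.979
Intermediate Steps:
N = Rational(8, 3) (N = Mul(-8, Rational(-1, 3)) = Rational(8, 3) ≈ 2.6667)
Function('s')(q) = Mul(-3, q)
S = Rational(26, 3) (S = Add(Rational(8, 3), Mul(-1, -6)) = Add(Rational(8, 3), 6) = Rational(26, 3) ≈ 8.6667)
h = Add(-2, Mul(Rational(-1, 528), Pow(123, Rational(1, 2)))) (h = Add(-2, Mul(Rational(1, 8), Mul(Mul(Pow(Add(20, 24), -1), Pow(Add(Rational(26, 3), 5), Rational(1, 2))), -2))) = Add(-2, Mul(Rational(1, 8), Mul(Mul(Pow(44, -1), Pow(Rational(41, 3), Rational(1, 2))), -2))) = Add(-2, Mul(Rational(1, 8), Mul(Mul(Rational(1, 44), Mul(Rational(1, 3), Pow(123, Rational(1, 2)))), -2))) = Add(-2, Mul(Rational(1, 8), Mul(Mul(Rational(1, 132), Pow(123, Rational(1, 2))), -2))) = Add(-2, Mul(Rational(1, 8), Mul(Rational(-1, 66), Pow(123, Rational(1, 2))))) = Add(-2, Mul(Rational(-1, 528), Pow(123, Rational(1, 2)))) ≈ -2.0210)
Add(h, Function('s')(Function('Y')(9, -12))) = Add(Add(-2, Mul(Rational(-1, 528), Pow(123, Rational(1, 2)))), Mul(-3, -12)) = Add(Add(-2, Mul(Rational(-1, 528), Pow(123, Rational(1, 2)))), 36) = Add(34, Mul(Rational(-1, 528), Pow(123, Rational(1, 2))))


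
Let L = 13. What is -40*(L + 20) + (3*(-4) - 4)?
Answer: -1336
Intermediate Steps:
-40*(L + 20) + (3*(-4) - 4) = -40*(13 + 20) + (3*(-4) - 4) = -40*33 + (-12 - 4) = -1320 - 16 = -1336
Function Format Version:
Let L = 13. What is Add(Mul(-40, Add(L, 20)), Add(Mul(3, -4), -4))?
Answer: -1336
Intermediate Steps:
Add(Mul(-40, Add(L, 20)), Add(Mul(3, -4), -4)) = Add(Mul(-40, Add(13, 20)), Add(Mul(3, -4), -4)) = Add(Mul(-40, 33), Add(-12, -4)) = Add(-1320, -16) = -1336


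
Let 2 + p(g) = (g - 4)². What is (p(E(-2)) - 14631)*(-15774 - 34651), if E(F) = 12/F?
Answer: 732826525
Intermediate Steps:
p(g) = -2 + (-4 + g)² (p(g) = -2 + (g - 4)² = -2 + (-4 + g)²)
(p(E(-2)) - 14631)*(-15774 - 34651) = ((-2 + (-4 + 12/(-2))²) - 14631)*(-15774 - 34651) = ((-2 + (-4 + 12*(-½))²) - 14631)*(-50425) = ((-2 + (-4 - 6)²) - 14631)*(-50425) = ((-2 + (-10)²) - 14631)*(-50425) = ((-2 + 100) - 14631)*(-50425) = (98 - 14631)*(-50425) = -14533*(-50425) = 732826525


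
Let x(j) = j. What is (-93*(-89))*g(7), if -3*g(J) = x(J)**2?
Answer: -135191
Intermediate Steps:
g(J) = -J**2/3
(-93*(-89))*g(7) = (-93*(-89))*(-1/3*7**2) = 8277*(-1/3*49) = 8277*(-49/3) = -135191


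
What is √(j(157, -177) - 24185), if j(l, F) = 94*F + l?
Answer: I*√40666 ≈ 201.66*I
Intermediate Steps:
j(l, F) = l + 94*F
√(j(157, -177) - 24185) = √((157 + 94*(-177)) - 24185) = √((157 - 16638) - 24185) = √(-16481 - 24185) = √(-40666) = I*√40666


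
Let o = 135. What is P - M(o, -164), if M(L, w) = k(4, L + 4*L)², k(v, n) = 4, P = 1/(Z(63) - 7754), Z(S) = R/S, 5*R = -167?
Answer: -39083147/2442677 ≈ -16.000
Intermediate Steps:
R = -167/5 (R = (⅕)*(-167) = -167/5 ≈ -33.400)
Z(S) = -167/(5*S)
P = -315/2442677 (P = 1/(-167/5/63 - 7754) = 1/(-167/5*1/63 - 7754) = 1/(-167/315 - 7754) = 1/(-2442677/315) = -315/2442677 ≈ -0.00012896)
M(L, w) = 16 (M(L, w) = 4² = 16)
P - M(o, -164) = -315/2442677 - 1*16 = -315/2442677 - 16 = -39083147/2442677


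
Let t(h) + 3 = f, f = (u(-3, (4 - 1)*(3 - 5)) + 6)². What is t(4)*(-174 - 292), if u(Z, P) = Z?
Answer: -2796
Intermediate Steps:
f = 9 (f = (-3 + 6)² = 3² = 9)
t(h) = 6 (t(h) = -3 + 9 = 6)
t(4)*(-174 - 292) = 6*(-174 - 292) = 6*(-466) = -2796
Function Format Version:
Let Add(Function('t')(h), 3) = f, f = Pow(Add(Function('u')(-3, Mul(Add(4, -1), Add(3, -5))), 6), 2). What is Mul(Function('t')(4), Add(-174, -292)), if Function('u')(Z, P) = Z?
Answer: -2796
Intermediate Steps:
f = 9 (f = Pow(Add(-3, 6), 2) = Pow(3, 2) = 9)
Function('t')(h) = 6 (Function('t')(h) = Add(-3, 9) = 6)
Mul(Function('t')(4), Add(-174, -292)) = Mul(6, Add(-174, -292)) = Mul(6, -466) = -2796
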